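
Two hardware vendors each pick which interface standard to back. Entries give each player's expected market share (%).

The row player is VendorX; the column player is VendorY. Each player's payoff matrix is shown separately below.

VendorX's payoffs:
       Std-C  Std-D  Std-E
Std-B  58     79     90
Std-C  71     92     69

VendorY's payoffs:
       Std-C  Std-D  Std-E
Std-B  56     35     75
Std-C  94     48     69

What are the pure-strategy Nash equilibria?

(Std-B, Std-E) and (Std-C, Std-C)

For each player, find the best response to each opponent profile; mutual best responses are the pure NE.
VendorX against Std-C: payoffs 58, 71 → best response Std-C.
VendorX against Std-D: payoffs 79, 92 → best response Std-C.
VendorX against Std-E: payoffs 90, 69 → best response Std-B.
VendorY against Std-B: payoffs 56, 35, 75 → best response Std-E.
VendorY against Std-C: payoffs 94, 48, 69 → best response Std-C.
Mutual best responses: (Std-B, Std-E); (Std-C, Std-C).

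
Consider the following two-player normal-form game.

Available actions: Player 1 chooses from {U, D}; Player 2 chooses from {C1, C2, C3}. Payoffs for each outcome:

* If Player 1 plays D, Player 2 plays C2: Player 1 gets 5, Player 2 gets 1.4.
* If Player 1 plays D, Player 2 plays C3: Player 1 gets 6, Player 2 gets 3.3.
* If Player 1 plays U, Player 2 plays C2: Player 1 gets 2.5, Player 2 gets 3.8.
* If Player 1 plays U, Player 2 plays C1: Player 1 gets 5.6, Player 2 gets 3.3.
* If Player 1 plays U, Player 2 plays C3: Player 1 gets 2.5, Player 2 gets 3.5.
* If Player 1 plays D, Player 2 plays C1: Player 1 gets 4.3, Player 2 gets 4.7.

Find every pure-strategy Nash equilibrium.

Player 1 against C1: payoffs 5.6, 4.3 → best response U.
Player 1 against C2: payoffs 2.5, 5 → best response D.
Player 1 against C3: payoffs 2.5, 6 → best response D.
Player 2 against U: payoffs 3.3, 3.8, 3.5 → best response C2.
Player 2 against D: payoffs 4.7, 1.4, 3.3 → best response C1.
No profile is a mutual best response for all players.

none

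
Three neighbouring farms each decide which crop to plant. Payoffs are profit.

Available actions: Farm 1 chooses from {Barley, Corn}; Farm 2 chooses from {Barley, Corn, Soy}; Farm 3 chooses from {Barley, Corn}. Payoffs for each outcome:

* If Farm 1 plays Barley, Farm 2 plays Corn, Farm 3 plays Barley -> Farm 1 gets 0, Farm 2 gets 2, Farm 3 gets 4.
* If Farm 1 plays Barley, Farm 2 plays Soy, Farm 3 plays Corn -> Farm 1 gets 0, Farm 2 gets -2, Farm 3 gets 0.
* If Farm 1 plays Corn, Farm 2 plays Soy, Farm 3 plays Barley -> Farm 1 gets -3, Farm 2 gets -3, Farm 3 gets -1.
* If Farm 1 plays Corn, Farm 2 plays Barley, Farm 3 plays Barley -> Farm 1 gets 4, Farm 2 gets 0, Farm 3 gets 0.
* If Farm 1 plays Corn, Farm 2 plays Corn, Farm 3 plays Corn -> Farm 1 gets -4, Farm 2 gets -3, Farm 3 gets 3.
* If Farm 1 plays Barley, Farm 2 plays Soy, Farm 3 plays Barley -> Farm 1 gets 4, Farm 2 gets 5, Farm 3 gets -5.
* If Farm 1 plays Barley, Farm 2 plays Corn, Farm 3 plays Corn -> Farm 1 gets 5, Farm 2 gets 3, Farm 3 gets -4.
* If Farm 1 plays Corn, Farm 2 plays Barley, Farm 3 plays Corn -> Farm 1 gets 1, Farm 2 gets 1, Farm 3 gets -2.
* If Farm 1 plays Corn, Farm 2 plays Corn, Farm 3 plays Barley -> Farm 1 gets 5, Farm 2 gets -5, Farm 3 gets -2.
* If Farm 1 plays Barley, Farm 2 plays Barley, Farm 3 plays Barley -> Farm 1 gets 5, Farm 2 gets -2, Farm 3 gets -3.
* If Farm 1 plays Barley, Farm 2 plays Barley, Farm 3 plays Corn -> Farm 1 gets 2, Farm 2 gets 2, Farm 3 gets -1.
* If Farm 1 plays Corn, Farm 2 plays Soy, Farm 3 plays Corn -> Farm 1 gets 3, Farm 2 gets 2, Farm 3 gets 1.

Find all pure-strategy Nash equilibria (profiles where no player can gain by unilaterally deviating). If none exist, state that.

Farm 1 against (Barley, Barley): payoffs 5, 4 → best response Barley.
Farm 1 against (Barley, Corn): payoffs 2, 1 → best response Barley.
Farm 1 against (Corn, Barley): payoffs 0, 5 → best response Corn.
Farm 1 against (Corn, Corn): payoffs 5, -4 → best response Barley.
Farm 1 against (Soy, Barley): payoffs 4, -3 → best response Barley.
Farm 1 against (Soy, Corn): payoffs 0, 3 → best response Corn.
Farm 2 against (Barley, Barley): payoffs -2, 2, 5 → best response Soy.
Farm 2 against (Barley, Corn): payoffs 2, 3, -2 → best response Corn.
Farm 2 against (Corn, Barley): payoffs 0, -5, -3 → best response Barley.
Farm 2 against (Corn, Corn): payoffs 1, -3, 2 → best response Soy.
Farm 3 against (Barley, Barley): payoffs -3, -1 → best response Corn.
Farm 3 against (Barley, Corn): payoffs 4, -4 → best response Barley.
Farm 3 against (Barley, Soy): payoffs -5, 0 → best response Corn.
Farm 3 against (Corn, Barley): payoffs 0, -2 → best response Barley.
Farm 3 against (Corn, Corn): payoffs -2, 3 → best response Corn.
Farm 3 against (Corn, Soy): payoffs -1, 1 → best response Corn.
Mutual best responses: (Corn, Soy, Corn).

(Corn, Soy, Corn)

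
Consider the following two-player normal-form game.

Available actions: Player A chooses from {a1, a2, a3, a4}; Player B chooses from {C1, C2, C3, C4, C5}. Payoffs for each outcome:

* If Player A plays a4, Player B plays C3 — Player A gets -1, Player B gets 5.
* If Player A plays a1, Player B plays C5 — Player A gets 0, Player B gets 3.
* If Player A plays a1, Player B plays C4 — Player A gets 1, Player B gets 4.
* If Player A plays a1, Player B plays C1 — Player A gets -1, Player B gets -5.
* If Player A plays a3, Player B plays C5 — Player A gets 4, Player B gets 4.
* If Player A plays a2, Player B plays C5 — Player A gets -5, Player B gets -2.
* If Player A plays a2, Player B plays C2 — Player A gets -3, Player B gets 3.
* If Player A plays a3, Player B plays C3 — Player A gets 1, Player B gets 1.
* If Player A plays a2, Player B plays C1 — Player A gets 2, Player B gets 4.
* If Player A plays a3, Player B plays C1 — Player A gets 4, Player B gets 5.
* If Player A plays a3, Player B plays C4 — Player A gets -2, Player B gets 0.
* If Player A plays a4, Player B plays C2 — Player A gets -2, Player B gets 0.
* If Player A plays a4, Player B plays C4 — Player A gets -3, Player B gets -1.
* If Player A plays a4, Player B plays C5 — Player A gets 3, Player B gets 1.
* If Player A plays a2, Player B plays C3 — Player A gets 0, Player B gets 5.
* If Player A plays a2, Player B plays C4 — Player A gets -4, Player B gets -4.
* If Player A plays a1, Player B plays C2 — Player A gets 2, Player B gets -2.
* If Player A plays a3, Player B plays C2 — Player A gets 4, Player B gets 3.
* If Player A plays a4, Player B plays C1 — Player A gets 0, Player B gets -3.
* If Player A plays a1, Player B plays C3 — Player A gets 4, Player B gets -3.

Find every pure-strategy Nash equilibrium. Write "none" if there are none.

Player A against C1: payoffs -1, 2, 4, 0 → best response a3.
Player A against C2: payoffs 2, -3, 4, -2 → best response a3.
Player A against C3: payoffs 4, 0, 1, -1 → best response a1.
Player A against C4: payoffs 1, -4, -2, -3 → best response a1.
Player A against C5: payoffs 0, -5, 4, 3 → best response a3.
Player B against a1: payoffs -5, -2, -3, 4, 3 → best response C4.
Player B against a2: payoffs 4, 3, 5, -4, -2 → best response C3.
Player B against a3: payoffs 5, 3, 1, 0, 4 → best response C1.
Player B against a4: payoffs -3, 0, 5, -1, 1 → best response C3.
Mutual best responses: (a1, C4); (a3, C1).

Pure-strategy Nash equilibria: (a1, C4), (a3, C1)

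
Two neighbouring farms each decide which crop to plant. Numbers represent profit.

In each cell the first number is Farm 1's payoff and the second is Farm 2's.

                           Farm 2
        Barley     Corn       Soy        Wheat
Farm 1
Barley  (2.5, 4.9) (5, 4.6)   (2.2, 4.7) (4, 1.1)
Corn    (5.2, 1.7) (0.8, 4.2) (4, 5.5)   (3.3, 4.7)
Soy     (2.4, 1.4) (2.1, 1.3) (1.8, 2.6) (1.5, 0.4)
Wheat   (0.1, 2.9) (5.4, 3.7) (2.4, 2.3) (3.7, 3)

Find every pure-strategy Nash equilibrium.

For each player, find the best response to each opponent profile; mutual best responses are the pure NE.
Farm 1 against Barley: payoffs 2.5, 5.2, 2.4, 0.1 → best response Corn.
Farm 1 against Corn: payoffs 5, 0.8, 2.1, 5.4 → best response Wheat.
Farm 1 against Soy: payoffs 2.2, 4, 1.8, 2.4 → best response Corn.
Farm 1 against Wheat: payoffs 4, 3.3, 1.5, 3.7 → best response Barley.
Farm 2 against Barley: payoffs 4.9, 4.6, 4.7, 1.1 → best response Barley.
Farm 2 against Corn: payoffs 1.7, 4.2, 5.5, 4.7 → best response Soy.
Farm 2 against Soy: payoffs 1.4, 1.3, 2.6, 0.4 → best response Soy.
Farm 2 against Wheat: payoffs 2.9, 3.7, 2.3, 3 → best response Corn.
Mutual best responses: (Corn, Soy); (Wheat, Corn).

(Corn, Soy); (Wheat, Corn)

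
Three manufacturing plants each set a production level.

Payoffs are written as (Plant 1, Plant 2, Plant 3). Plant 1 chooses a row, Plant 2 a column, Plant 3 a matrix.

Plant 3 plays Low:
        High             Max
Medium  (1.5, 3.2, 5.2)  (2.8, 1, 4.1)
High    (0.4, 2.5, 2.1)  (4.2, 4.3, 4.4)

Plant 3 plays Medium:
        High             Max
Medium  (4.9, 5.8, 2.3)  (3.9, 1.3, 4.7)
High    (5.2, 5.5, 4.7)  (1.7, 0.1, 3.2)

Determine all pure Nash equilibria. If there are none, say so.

Pure-strategy Nash equilibria: (Medium, High, Low), (High, High, Medium), (High, Max, Low)

(Medium, High, Low): Plant 1 gets 1.5, best alternative 0.4; Plant 2 gets 3.2, best alternative 1; Plant 3 gets 5.2, best alternative 2.3. No profitable deviation — NE.
(Medium, High, Medium): Plant 1 can switch to High (4.9 → 5.2). Not NE.
(Medium, Max, Low): Plant 1 can switch to High (2.8 → 4.2). Not NE.
(Medium, Max, Medium): Plant 2 can switch to High (1.3 → 5.8). Not NE.
(High, High, Low): Plant 1 can switch to Medium (0.4 → 1.5). Not NE.
(High, High, Medium): Plant 1 gets 5.2, best alternative 4.9; Plant 2 gets 5.5, best alternative 0.1; Plant 3 gets 4.7, best alternative 2.1. No profitable deviation — NE.
(High, Max, Low): Plant 1 gets 4.2, best alternative 2.8; Plant 2 gets 4.3, best alternative 2.5; Plant 3 gets 4.4, best alternative 3.2. No profitable deviation — NE.
(High, Max, Medium): Plant 1 can switch to Medium (1.7 → 3.9). Not NE.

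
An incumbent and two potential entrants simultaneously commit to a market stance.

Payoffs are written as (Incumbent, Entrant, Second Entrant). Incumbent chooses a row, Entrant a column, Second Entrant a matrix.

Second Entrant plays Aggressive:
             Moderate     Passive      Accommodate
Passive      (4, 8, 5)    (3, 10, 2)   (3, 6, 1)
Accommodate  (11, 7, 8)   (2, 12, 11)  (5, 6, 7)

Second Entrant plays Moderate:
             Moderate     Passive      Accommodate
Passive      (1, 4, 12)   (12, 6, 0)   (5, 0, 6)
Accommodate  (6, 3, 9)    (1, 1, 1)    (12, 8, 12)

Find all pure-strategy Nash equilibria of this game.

The pure Nash equilibria are (Passive, Passive, Aggressive) and (Accommodate, Accommodate, Moderate).

Incumbent against (Moderate, Aggressive): payoffs 4, 11 → best response Accommodate.
Incumbent against (Moderate, Moderate): payoffs 1, 6 → best response Accommodate.
Incumbent against (Passive, Aggressive): payoffs 3, 2 → best response Passive.
Incumbent against (Passive, Moderate): payoffs 12, 1 → best response Passive.
Incumbent against (Accommodate, Aggressive): payoffs 3, 5 → best response Accommodate.
Incumbent against (Accommodate, Moderate): payoffs 5, 12 → best response Accommodate.
Entrant against (Passive, Aggressive): payoffs 8, 10, 6 → best response Passive.
Entrant against (Passive, Moderate): payoffs 4, 6, 0 → best response Passive.
Entrant against (Accommodate, Aggressive): payoffs 7, 12, 6 → best response Passive.
Entrant against (Accommodate, Moderate): payoffs 3, 1, 8 → best response Accommodate.
Second Entrant against (Passive, Moderate): payoffs 5, 12 → best response Moderate.
Second Entrant against (Passive, Passive): payoffs 2, 0 → best response Aggressive.
Second Entrant against (Passive, Accommodate): payoffs 1, 6 → best response Moderate.
Second Entrant against (Accommodate, Moderate): payoffs 8, 9 → best response Moderate.
Second Entrant against (Accommodate, Passive): payoffs 11, 1 → best response Aggressive.
Second Entrant against (Accommodate, Accommodate): payoffs 7, 12 → best response Moderate.
Mutual best responses: (Passive, Passive, Aggressive); (Accommodate, Accommodate, Moderate).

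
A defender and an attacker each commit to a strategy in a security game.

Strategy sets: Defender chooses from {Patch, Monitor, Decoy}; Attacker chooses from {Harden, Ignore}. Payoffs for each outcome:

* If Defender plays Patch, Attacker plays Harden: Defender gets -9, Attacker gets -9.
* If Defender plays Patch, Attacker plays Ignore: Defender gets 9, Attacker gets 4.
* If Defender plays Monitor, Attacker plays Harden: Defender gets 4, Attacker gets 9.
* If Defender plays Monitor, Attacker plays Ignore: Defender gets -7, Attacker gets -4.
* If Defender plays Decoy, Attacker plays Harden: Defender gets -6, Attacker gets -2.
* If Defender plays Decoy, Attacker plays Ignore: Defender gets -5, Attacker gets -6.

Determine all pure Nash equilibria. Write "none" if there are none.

(Patch, Ignore), (Monitor, Harden)

Mark each player's best response to every combination of opponents' strategies; a profile where every player is best-responding is a pure Nash equilibrium.
Defender against Harden: payoffs -9, 4, -6 → best response Monitor.
Defender against Ignore: payoffs 9, -7, -5 → best response Patch.
Attacker against Patch: payoffs -9, 4 → best response Ignore.
Attacker against Monitor: payoffs 9, -4 → best response Harden.
Attacker against Decoy: payoffs -2, -6 → best response Harden.
Mutual best responses: (Patch, Ignore); (Monitor, Harden).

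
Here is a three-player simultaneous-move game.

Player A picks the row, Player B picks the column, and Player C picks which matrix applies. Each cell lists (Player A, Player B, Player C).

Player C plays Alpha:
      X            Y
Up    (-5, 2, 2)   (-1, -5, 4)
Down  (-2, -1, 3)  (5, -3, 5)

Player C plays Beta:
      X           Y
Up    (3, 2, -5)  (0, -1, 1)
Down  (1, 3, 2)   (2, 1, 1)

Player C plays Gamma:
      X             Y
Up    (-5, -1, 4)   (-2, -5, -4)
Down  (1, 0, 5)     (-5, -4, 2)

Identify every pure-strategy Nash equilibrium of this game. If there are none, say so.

(Up, X, Alpha): Player A can switch to Down (-5 → -2). Not NE.
(Up, X, Beta): Player C can switch to Alpha (-5 → 2). Not NE.
(Up, X, Gamma): Player A can switch to Down (-5 → 1). Not NE.
(Up, Y, Alpha): Player A can switch to Down (-1 → 5). Not NE.
(Up, Y, Beta): Player A can switch to Down (0 → 2). Not NE.
(Up, Y, Gamma): Player B can switch to X (-5 → -1). Not NE.
(Down, X, Alpha): Player C can switch to Gamma (3 → 5). Not NE.
(Down, X, Beta): Player A can switch to Up (1 → 3). Not NE.
(Down, X, Gamma): Player A gets 1, best alternative -5; Player B gets 0, best alternative -4; Player C gets 5, best alternative 3. No profitable deviation — NE.
(Down, Y, Alpha): Player B can switch to X (-3 → -1). Not NE.
(Down, Y, Beta): Player B can switch to X (1 → 3). Not NE.
(Down, Y, Gamma): Player A can switch to Up (-5 → -2). Not NE.

(Down, X, Gamma)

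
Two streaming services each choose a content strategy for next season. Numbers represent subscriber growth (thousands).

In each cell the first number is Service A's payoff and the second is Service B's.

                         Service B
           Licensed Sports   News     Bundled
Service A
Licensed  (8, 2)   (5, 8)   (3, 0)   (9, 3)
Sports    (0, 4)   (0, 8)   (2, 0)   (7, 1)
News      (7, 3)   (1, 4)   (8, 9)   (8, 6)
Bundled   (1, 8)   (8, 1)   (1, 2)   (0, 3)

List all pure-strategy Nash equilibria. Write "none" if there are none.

Service A against Licensed: payoffs 8, 0, 7, 1 → best response Licensed.
Service A against Sports: payoffs 5, 0, 1, 8 → best response Bundled.
Service A against News: payoffs 3, 2, 8, 1 → best response News.
Service A against Bundled: payoffs 9, 7, 8, 0 → best response Licensed.
Service B against Licensed: payoffs 2, 8, 0, 3 → best response Sports.
Service B against Sports: payoffs 4, 8, 0, 1 → best response Sports.
Service B against News: payoffs 3, 4, 9, 6 → best response News.
Service B against Bundled: payoffs 8, 1, 2, 3 → best response Licensed.
Mutual best responses: (News, News).

(News, News)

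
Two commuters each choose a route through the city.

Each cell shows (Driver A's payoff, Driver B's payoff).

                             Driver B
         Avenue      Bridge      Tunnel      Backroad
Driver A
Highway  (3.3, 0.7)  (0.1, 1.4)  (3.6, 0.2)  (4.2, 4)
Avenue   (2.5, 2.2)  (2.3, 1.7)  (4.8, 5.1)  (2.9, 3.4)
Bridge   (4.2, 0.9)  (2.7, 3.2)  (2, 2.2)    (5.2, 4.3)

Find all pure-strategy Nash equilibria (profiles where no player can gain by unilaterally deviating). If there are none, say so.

The pure Nash equilibria are (Avenue, Tunnel), (Bridge, Backroad).

Driver A against Avenue: payoffs 3.3, 2.5, 4.2 → best response Bridge.
Driver A against Bridge: payoffs 0.1, 2.3, 2.7 → best response Bridge.
Driver A against Tunnel: payoffs 3.6, 4.8, 2 → best response Avenue.
Driver A against Backroad: payoffs 4.2, 2.9, 5.2 → best response Bridge.
Driver B against Highway: payoffs 0.7, 1.4, 0.2, 4 → best response Backroad.
Driver B against Avenue: payoffs 2.2, 1.7, 5.1, 3.4 → best response Tunnel.
Driver B against Bridge: payoffs 0.9, 3.2, 2.2, 4.3 → best response Backroad.
Mutual best responses: (Avenue, Tunnel); (Bridge, Backroad).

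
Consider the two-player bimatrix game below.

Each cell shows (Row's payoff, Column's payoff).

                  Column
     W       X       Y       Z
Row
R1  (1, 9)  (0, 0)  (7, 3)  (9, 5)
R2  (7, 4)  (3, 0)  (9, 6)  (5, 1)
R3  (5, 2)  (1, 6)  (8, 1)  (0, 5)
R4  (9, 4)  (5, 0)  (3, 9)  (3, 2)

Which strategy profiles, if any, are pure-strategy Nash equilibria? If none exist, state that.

(R2, Y)

Row against W: payoffs 1, 7, 5, 9 → best response R4.
Row against X: payoffs 0, 3, 1, 5 → best response R4.
Row against Y: payoffs 7, 9, 8, 3 → best response R2.
Row against Z: payoffs 9, 5, 0, 3 → best response R1.
Column against R1: payoffs 9, 0, 3, 5 → best response W.
Column against R2: payoffs 4, 0, 6, 1 → best response Y.
Column against R3: payoffs 2, 6, 1, 5 → best response X.
Column against R4: payoffs 4, 0, 9, 2 → best response Y.
Mutual best responses: (R2, Y).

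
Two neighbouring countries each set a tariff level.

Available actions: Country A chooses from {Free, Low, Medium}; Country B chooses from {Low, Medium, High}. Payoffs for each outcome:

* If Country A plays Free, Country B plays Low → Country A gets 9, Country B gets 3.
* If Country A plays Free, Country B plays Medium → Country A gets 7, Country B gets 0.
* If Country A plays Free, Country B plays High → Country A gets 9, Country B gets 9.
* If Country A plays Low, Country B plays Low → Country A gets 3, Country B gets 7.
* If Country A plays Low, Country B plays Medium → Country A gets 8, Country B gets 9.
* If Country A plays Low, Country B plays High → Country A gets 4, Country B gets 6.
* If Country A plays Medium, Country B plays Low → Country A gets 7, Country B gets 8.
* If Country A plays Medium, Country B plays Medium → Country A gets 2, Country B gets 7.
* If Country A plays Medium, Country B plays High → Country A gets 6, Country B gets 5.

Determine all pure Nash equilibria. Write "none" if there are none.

The pure Nash equilibria are (Free, High); (Low, Medium).

Check each profile: it is a Nash equilibrium iff no player can strictly gain by switching unilaterally.
(Free, Low): Country B can switch to High (3 → 9). Not NE.
(Free, Medium): Country A can switch to Low (7 → 8). Not NE.
(Free, High): Country A gets 9, best alternative 6; Country B gets 9, best alternative 3. No profitable deviation — NE.
(Low, Low): Country A can switch to Free (3 → 9). Not NE.
(Low, Medium): Country A gets 8, best alternative 7; Country B gets 9, best alternative 7. No profitable deviation — NE.
(Low, High): Country A can switch to Free (4 → 9). Not NE.
(Medium, Low): Country A can switch to Free (7 → 9). Not NE.
(Medium, Medium): Country A can switch to Free (2 → 7). Not NE.
(Medium, High): Country A can switch to Free (6 → 9). Not NE.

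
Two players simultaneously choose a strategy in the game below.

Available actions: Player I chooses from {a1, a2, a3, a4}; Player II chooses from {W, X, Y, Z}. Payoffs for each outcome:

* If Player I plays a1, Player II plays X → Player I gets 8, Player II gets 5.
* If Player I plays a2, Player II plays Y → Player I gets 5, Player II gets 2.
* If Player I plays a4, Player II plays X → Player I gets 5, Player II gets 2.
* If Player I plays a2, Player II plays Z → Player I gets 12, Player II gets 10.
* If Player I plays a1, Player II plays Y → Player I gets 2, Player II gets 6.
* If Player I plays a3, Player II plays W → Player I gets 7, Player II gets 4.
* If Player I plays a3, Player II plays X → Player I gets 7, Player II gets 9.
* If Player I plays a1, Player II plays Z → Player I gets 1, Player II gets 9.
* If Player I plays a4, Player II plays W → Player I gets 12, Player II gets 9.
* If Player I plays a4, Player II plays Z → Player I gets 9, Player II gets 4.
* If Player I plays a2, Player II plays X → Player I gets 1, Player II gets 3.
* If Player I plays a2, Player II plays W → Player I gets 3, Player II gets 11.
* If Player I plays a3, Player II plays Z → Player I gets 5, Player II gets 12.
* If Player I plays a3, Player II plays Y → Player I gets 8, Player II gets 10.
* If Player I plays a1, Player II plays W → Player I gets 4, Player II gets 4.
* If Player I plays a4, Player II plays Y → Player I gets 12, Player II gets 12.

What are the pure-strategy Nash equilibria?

For each strategy profile, look for a profitable unilateral deviation.
(a1, W): Player I can switch to a3 (4 → 7). Not NE.
(a1, X): Player II can switch to Y (5 → 6). Not NE.
(a1, Y): Player I can switch to a2 (2 → 5). Not NE.
(a1, Z): Player I can switch to a2 (1 → 12). Not NE.
(a2, W): Player I can switch to a1 (3 → 4). Not NE.
(a2, X): Player I can switch to a1 (1 → 8). Not NE.
(a2, Y): Player I can switch to a3 (5 → 8). Not NE.
(a2, Z): Player II can switch to W (10 → 11). Not NE.
(a4, Y): Player I gets 12, best alternative 8; Player II gets 12, best alternative 9. No profitable deviation — NE.
(The remaining 7 profiles each have a profitable deviation by the same check.)

Pure NE: (a4, Y)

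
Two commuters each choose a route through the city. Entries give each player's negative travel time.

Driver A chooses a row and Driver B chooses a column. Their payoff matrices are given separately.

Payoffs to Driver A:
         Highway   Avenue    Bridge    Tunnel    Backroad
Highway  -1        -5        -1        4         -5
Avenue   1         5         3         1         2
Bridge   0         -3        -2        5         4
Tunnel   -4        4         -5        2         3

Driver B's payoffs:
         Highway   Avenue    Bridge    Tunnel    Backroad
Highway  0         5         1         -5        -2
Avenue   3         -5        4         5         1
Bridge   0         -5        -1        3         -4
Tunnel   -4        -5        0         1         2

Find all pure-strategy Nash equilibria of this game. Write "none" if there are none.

(Highway, Highway): Driver A can switch to Avenue (-1 → 1). Not NE.
(Highway, Avenue): Driver A can switch to Avenue (-5 → 5). Not NE.
(Highway, Bridge): Driver A can switch to Avenue (-1 → 3). Not NE.
(Highway, Tunnel): Driver A can switch to Bridge (4 → 5). Not NE.
(Highway, Backroad): Driver A can switch to Avenue (-5 → 2). Not NE.
(Avenue, Highway): Driver B can switch to Bridge (3 → 4). Not NE.
(Avenue, Avenue): Driver B can switch to Highway (-5 → 3). Not NE.
(Avenue, Bridge): Driver B can switch to Tunnel (4 → 5). Not NE.
(Avenue, Tunnel): Driver A can switch to Highway (1 → 4). Not NE.
(Avenue, Backroad): Driver A can switch to Bridge (2 → 4). Not NE.
(Bridge, Tunnel): Driver A gets 5, best alternative 4; Driver B gets 3, best alternative 0. No profitable deviation — NE.
(The remaining 9 profiles each have a profitable deviation by the same check.)

The unique pure-strategy Nash equilibrium is (Bridge, Tunnel).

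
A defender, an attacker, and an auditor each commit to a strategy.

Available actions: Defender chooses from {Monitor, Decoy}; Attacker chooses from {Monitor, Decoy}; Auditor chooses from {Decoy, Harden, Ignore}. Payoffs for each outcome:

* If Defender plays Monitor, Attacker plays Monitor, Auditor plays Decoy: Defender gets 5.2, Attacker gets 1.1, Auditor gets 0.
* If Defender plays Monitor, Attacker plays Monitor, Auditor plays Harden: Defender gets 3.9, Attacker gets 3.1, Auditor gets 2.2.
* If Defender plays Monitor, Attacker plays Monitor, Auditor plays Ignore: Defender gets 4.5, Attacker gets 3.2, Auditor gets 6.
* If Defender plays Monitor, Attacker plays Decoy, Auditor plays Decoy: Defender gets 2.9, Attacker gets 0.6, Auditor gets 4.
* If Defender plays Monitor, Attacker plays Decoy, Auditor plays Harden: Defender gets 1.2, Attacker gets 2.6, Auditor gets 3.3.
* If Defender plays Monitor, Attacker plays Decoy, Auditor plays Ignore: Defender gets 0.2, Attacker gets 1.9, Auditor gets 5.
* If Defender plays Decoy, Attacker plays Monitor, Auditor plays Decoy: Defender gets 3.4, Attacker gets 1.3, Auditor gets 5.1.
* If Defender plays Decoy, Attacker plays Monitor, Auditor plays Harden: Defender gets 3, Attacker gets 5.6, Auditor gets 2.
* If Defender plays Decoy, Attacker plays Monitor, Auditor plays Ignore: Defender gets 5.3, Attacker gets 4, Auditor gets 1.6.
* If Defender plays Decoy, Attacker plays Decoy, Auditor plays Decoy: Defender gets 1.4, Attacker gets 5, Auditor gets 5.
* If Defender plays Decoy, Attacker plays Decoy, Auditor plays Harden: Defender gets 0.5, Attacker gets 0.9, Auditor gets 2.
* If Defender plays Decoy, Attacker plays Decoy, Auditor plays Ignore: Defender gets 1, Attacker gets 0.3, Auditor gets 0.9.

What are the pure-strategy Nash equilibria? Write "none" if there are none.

This game has no pure Nash equilibrium.

Defender against (Monitor, Decoy): payoffs 5.2, 3.4 → best response Monitor.
Defender against (Monitor, Harden): payoffs 3.9, 3 → best response Monitor.
Defender against (Monitor, Ignore): payoffs 4.5, 5.3 → best response Decoy.
Defender against (Decoy, Decoy): payoffs 2.9, 1.4 → best response Monitor.
Defender against (Decoy, Harden): payoffs 1.2, 0.5 → best response Monitor.
Defender against (Decoy, Ignore): payoffs 0.2, 1 → best response Decoy.
Attacker against (Monitor, Decoy): payoffs 1.1, 0.6 → best response Monitor.
Attacker against (Monitor, Harden): payoffs 3.1, 2.6 → best response Monitor.
Attacker against (Monitor, Ignore): payoffs 3.2, 1.9 → best response Monitor.
Attacker against (Decoy, Decoy): payoffs 1.3, 5 → best response Decoy.
Attacker against (Decoy, Harden): payoffs 5.6, 0.9 → best response Monitor.
Attacker against (Decoy, Ignore): payoffs 4, 0.3 → best response Monitor.
Auditor against (Monitor, Monitor): payoffs 0, 2.2, 6 → best response Ignore.
Auditor against (Monitor, Decoy): payoffs 4, 3.3, 5 → best response Ignore.
Auditor against (Decoy, Monitor): payoffs 5.1, 2, 1.6 → best response Decoy.
Auditor against (Decoy, Decoy): payoffs 5, 2, 0.9 → best response Decoy.
No profile is a mutual best response for all players.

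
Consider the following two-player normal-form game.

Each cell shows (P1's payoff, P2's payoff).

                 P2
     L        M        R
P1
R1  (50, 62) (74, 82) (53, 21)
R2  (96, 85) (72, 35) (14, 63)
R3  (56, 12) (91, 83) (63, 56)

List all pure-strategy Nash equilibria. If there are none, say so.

(R1, L): P1 can switch to R2 (50 → 96). Not NE.
(R1, M): P1 can switch to R3 (74 → 91). Not NE.
(R1, R): P1 can switch to R3 (53 → 63). Not NE.
(R2, L): P1 gets 96, best alternative 56; P2 gets 85, best alternative 63. No profitable deviation — NE.
(R2, M): P1 can switch to R1 (72 → 74). Not NE.
(R2, R): P1 can switch to R1 (14 → 53). Not NE.
(R3, L): P1 can switch to R2 (56 → 96). Not NE.
(R3, M): P1 gets 91, best alternative 74; P2 gets 83, best alternative 56. No profitable deviation — NE.
(The remaining 1 profile has a profitable deviation by the same check.)

The pure Nash equilibria are (R2, L) and (R3, M).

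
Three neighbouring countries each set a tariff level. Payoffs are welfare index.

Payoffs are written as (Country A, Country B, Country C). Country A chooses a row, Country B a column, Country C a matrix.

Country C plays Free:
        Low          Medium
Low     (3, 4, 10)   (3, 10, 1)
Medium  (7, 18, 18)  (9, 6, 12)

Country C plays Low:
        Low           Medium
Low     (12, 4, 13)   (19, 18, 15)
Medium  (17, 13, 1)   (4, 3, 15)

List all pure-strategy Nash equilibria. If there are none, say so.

Pure-strategy Nash equilibria: (Low, Medium, Low); (Medium, Low, Free)

(Low, Low, Free): Country A can switch to Medium (3 → 7). Not NE.
(Low, Low, Low): Country A can switch to Medium (12 → 17). Not NE.
(Low, Medium, Free): Country A can switch to Medium (3 → 9). Not NE.
(Low, Medium, Low): Country A gets 19, best alternative 4; Country B gets 18, best alternative 4; Country C gets 15, best alternative 1. No profitable deviation — NE.
(Medium, Low, Free): Country A gets 7, best alternative 3; Country B gets 18, best alternative 6; Country C gets 18, best alternative 1. No profitable deviation — NE.
(Medium, Low, Low): Country C can switch to Free (1 → 18). Not NE.
(Medium, Medium, Free): Country B can switch to Low (6 → 18). Not NE.
(Medium, Medium, Low): Country A can switch to Low (4 → 19). Not NE.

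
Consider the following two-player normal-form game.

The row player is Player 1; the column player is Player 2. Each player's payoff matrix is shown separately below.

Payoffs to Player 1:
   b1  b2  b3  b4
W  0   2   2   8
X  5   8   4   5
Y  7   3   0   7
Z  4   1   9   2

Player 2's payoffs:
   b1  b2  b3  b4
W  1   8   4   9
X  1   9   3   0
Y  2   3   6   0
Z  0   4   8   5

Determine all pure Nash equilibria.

(W, b1): Player 1 can switch to X (0 → 5). Not NE.
(W, b2): Player 1 can switch to X (2 → 8). Not NE.
(W, b3): Player 1 can switch to X (2 → 4). Not NE.
(W, b4): Player 1 gets 8, best alternative 7; Player 2 gets 9, best alternative 8. No profitable deviation — NE.
(X, b1): Player 1 can switch to Y (5 → 7). Not NE.
(X, b2): Player 1 gets 8, best alternative 3; Player 2 gets 9, best alternative 3. No profitable deviation — NE.
(X, b3): Player 1 can switch to Z (4 → 9). Not NE.
(X, b4): Player 1 can switch to W (5 → 8). Not NE.
(Z, b3): Player 1 gets 9, best alternative 4; Player 2 gets 8, best alternative 5. No profitable deviation — NE.
(The remaining 7 profiles each have a profitable deviation by the same check.)

The pure Nash equilibria are (W, b4), (X, b2), (Z, b3).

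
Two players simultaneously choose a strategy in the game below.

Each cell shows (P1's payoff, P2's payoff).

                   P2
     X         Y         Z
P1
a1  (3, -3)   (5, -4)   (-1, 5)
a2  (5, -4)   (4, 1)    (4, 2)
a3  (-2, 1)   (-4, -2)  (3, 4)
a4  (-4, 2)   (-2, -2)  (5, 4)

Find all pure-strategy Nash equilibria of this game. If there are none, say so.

P1 against X: payoffs 3, 5, -2, -4 → best response a2.
P1 against Y: payoffs 5, 4, -4, -2 → best response a1.
P1 against Z: payoffs -1, 4, 3, 5 → best response a4.
P2 against a1: payoffs -3, -4, 5 → best response Z.
P2 against a2: payoffs -4, 1, 2 → best response Z.
P2 against a3: payoffs 1, -2, 4 → best response Z.
P2 against a4: payoffs 2, -2, 4 → best response Z.
Mutual best responses: (a4, Z).

The unique pure-strategy Nash equilibrium is (a4, Z).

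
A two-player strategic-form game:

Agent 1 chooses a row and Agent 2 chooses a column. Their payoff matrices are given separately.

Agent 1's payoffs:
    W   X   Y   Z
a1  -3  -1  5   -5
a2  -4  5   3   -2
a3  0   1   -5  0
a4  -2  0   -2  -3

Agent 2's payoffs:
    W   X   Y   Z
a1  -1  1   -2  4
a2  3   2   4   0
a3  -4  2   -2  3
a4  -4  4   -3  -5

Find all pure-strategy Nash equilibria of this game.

(a1, W): Agent 1 can switch to a3 (-3 → 0). Not NE.
(a1, X): Agent 1 can switch to a2 (-1 → 5). Not NE.
(a1, Y): Agent 2 can switch to W (-2 → -1). Not NE.
(a1, Z): Agent 1 can switch to a2 (-5 → -2). Not NE.
(a2, W): Agent 1 can switch to a1 (-4 → -3). Not NE.
(a2, X): Agent 2 can switch to W (2 → 3). Not NE.
(a2, Y): Agent 1 can switch to a1 (3 → 5). Not NE.
(a2, Z): Agent 1 can switch to a3 (-2 → 0). Not NE.
(a3, W): Agent 2 can switch to X (-4 → 2). Not NE.
(a3, X): Agent 1 can switch to a2 (1 → 5). Not NE.
(a3, Y): Agent 1 can switch to a1 (-5 → 5). Not NE.
(a3, Z): Agent 1 gets 0, best alternative -2; Agent 2 gets 3, best alternative 2. No profitable deviation — NE.
(a4, W): Agent 1 can switch to a3 (-2 → 0). Not NE.
(The remaining 3 profiles each have a profitable deviation by the same check.)

The unique pure-strategy Nash equilibrium is (a3, Z).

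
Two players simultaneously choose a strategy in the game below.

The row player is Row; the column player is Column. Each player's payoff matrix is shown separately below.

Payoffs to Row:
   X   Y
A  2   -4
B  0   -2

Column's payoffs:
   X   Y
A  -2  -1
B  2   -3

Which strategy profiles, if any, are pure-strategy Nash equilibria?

Row against X: payoffs 2, 0 → best response A.
Row against Y: payoffs -4, -2 → best response B.
Column against A: payoffs -2, -1 → best response Y.
Column against B: payoffs 2, -3 → best response X.
No profile is a mutual best response for all players.

none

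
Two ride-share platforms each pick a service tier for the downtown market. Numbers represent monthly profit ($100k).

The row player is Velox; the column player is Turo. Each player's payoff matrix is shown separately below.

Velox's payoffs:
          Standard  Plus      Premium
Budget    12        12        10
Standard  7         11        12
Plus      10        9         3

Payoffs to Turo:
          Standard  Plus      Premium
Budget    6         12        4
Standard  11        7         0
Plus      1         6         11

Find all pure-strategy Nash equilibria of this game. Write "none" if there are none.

Velox against Standard: payoffs 12, 7, 10 → best response Budget.
Velox against Plus: payoffs 12, 11, 9 → best response Budget.
Velox against Premium: payoffs 10, 12, 3 → best response Standard.
Turo against Budget: payoffs 6, 12, 4 → best response Plus.
Turo against Standard: payoffs 11, 7, 0 → best response Standard.
Turo against Plus: payoffs 1, 6, 11 → best response Premium.
Mutual best responses: (Budget, Plus).

(Budget, Plus)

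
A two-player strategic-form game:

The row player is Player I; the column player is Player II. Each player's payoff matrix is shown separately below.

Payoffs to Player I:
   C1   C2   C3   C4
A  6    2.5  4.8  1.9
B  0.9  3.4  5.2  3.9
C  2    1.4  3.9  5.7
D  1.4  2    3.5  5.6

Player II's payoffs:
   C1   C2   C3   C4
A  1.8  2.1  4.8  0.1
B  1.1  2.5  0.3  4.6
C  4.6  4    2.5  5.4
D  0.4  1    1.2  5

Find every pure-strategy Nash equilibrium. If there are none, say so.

The unique pure-strategy Nash equilibrium is (C, C4).

Player I against C1: payoffs 6, 0.9, 2, 1.4 → best response A.
Player I against C2: payoffs 2.5, 3.4, 1.4, 2 → best response B.
Player I against C3: payoffs 4.8, 5.2, 3.9, 3.5 → best response B.
Player I against C4: payoffs 1.9, 3.9, 5.7, 5.6 → best response C.
Player II against A: payoffs 1.8, 2.1, 4.8, 0.1 → best response C3.
Player II against B: payoffs 1.1, 2.5, 0.3, 4.6 → best response C4.
Player II against C: payoffs 4.6, 4, 2.5, 5.4 → best response C4.
Player II against D: payoffs 0.4, 1, 1.2, 5 → best response C4.
Mutual best responses: (C, C4).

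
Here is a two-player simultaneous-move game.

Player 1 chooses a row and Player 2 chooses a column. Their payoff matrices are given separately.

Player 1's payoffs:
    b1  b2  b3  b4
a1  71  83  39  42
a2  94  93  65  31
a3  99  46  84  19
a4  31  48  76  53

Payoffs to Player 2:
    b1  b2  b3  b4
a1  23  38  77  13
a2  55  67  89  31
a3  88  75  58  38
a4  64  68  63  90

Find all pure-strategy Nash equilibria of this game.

(a1, b1): Player 1 can switch to a2 (71 → 94). Not NE.
(a1, b2): Player 1 can switch to a2 (83 → 93). Not NE.
(a1, b3): Player 1 can switch to a2 (39 → 65). Not NE.
(a1, b4): Player 1 can switch to a4 (42 → 53). Not NE.
(a2, b1): Player 1 can switch to a3 (94 → 99). Not NE.
(a2, b2): Player 2 can switch to b3 (67 → 89). Not NE.
(a2, b3): Player 1 can switch to a3 (65 → 84). Not NE.
(a2, b4): Player 1 can switch to a1 (31 → 42). Not NE.
(a3, b1): Player 1 gets 99, best alternative 94; Player 2 gets 88, best alternative 75. No profitable deviation — NE.
(a3, b2): Player 1 can switch to a1 (46 → 83). Not NE.
(a3, b3): Player 2 can switch to b1 (58 → 88). Not NE.
(a4, b4): Player 1 gets 53, best alternative 42; Player 2 gets 90, best alternative 68. No profitable deviation — NE.
(The remaining 4 profiles each have a profitable deviation by the same check.)

The pure Nash equilibria are (a3, b1); (a4, b4).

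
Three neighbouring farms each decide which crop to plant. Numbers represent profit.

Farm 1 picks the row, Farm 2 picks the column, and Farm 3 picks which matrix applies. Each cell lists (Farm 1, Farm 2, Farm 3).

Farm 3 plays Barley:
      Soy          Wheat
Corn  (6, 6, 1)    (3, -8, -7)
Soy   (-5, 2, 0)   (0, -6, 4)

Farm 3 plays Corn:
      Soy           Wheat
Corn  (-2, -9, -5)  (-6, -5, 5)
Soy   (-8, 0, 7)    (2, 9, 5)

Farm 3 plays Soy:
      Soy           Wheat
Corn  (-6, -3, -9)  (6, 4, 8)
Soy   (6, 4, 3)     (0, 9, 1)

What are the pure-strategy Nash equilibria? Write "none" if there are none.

Farm 1 against (Soy, Barley): payoffs 6, -5 → best response Corn.
Farm 1 against (Soy, Corn): payoffs -2, -8 → best response Corn.
Farm 1 against (Soy, Soy): payoffs -6, 6 → best response Soy.
Farm 1 against (Wheat, Barley): payoffs 3, 0 → best response Corn.
Farm 1 against (Wheat, Corn): payoffs -6, 2 → best response Soy.
Farm 1 against (Wheat, Soy): payoffs 6, 0 → best response Corn.
Farm 2 against (Corn, Barley): payoffs 6, -8 → best response Soy.
Farm 2 against (Corn, Corn): payoffs -9, -5 → best response Wheat.
Farm 2 against (Corn, Soy): payoffs -3, 4 → best response Wheat.
Farm 2 against (Soy, Barley): payoffs 2, -6 → best response Soy.
Farm 2 against (Soy, Corn): payoffs 0, 9 → best response Wheat.
Farm 2 against (Soy, Soy): payoffs 4, 9 → best response Wheat.
Farm 3 against (Corn, Soy): payoffs 1, -5, -9 → best response Barley.
Farm 3 against (Corn, Wheat): payoffs -7, 5, 8 → best response Soy.
Farm 3 against (Soy, Soy): payoffs 0, 7, 3 → best response Corn.
Farm 3 against (Soy, Wheat): payoffs 4, 5, 1 → best response Corn.
Mutual best responses: (Corn, Soy, Barley); (Corn, Wheat, Soy); (Soy, Wheat, Corn).

(Corn, Soy, Barley), (Corn, Wheat, Soy), (Soy, Wheat, Corn)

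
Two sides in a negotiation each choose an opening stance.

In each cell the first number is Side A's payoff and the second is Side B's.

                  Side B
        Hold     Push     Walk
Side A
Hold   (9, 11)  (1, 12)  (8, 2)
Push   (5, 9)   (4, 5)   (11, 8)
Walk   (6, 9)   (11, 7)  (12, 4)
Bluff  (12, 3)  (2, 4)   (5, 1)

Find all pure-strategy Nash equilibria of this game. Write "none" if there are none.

Side A against Hold: payoffs 9, 5, 6, 12 → best response Bluff.
Side A against Push: payoffs 1, 4, 11, 2 → best response Walk.
Side A against Walk: payoffs 8, 11, 12, 5 → best response Walk.
Side B against Hold: payoffs 11, 12, 2 → best response Push.
Side B against Push: payoffs 9, 5, 8 → best response Hold.
Side B against Walk: payoffs 9, 7, 4 → best response Hold.
Side B against Bluff: payoffs 3, 4, 1 → best response Push.
No profile is a mutual best response for all players.

No pure-strategy Nash equilibrium.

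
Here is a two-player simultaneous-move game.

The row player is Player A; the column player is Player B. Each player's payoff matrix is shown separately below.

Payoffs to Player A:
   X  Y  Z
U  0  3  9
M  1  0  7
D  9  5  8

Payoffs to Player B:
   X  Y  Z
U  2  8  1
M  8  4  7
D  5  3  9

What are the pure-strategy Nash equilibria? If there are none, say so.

No pure-strategy Nash equilibrium.

For each player, find the best response to each opponent profile; mutual best responses are the pure NE.
Player A against X: payoffs 0, 1, 9 → best response D.
Player A against Y: payoffs 3, 0, 5 → best response D.
Player A against Z: payoffs 9, 7, 8 → best response U.
Player B against U: payoffs 2, 8, 1 → best response Y.
Player B against M: payoffs 8, 4, 7 → best response X.
Player B against D: payoffs 5, 3, 9 → best response Z.
No profile is a mutual best response for all players.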